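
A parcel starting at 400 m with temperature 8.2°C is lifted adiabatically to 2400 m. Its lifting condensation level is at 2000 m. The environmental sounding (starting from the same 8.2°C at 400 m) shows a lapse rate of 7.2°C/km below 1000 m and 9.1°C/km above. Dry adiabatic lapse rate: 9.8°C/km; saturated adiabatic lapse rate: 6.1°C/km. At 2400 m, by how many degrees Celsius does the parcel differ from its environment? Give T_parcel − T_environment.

Parcel:
  Dry to 2000 m: -9.8 × 1.6 km = -15.68°C, so T = -7.48°C.
  Saturated to 2400 m: -6.1 × 0.4 km = -2.44°C, so T = -9.92°C.
Environment:
  Environment, lower layer to 1000 m: -7.2 × 0.6 km = -4.32°C, so T = 3.88°C.
  Environment, upper layer to 2400 m: -9.1 × 1.4 km = -12.74°C, so T = -8.86°C.
T_parcel − T_env = -9.92 − (-8.86) = -1.06°C

-1.06°C (parcel cooler than environment)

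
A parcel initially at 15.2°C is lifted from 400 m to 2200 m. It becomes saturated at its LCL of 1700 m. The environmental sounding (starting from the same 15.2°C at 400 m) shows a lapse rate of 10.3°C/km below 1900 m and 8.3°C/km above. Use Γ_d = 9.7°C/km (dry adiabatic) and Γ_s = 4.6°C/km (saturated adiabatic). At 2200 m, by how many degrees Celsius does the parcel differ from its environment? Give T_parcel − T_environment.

Parcel:
  400–1700 m, dry: Δz = 1.3 km ⇒ ΔT = -12.61°C; T = 2.59°C
  1700–2200 m, saturated: Δz = 0.5 km ⇒ ΔT = -2.3°C; T = 0.29°C
Environment:
  400–1900 m, environment, lower layer: Δz = 1.5 km ⇒ ΔT = -15.45°C; T = -0.25°C
  1900–2200 m, environment, upper layer: Δz = 0.3 km ⇒ ΔT = -2.49°C; T = -2.74°C
T_parcel − T_env = 0.29 − (-2.74) = +3.03°C

+3.03°C (parcel warmer than environment)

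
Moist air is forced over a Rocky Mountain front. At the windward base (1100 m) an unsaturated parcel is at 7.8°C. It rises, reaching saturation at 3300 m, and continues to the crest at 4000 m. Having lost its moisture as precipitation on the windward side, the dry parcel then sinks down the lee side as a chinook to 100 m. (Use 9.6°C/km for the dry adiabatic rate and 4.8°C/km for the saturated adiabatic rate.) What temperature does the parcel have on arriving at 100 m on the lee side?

20.76°C

Dry to 3300 m: -9.6 × 2.2 km = -21.12°C, so T = -13.32°C.
Saturated to 4000 m: -4.8 × 0.7 km = -3.36°C, so T = -16.68°C.
Dry descent to 100 m: +9.6 × 3.9 km = +37.44°C, so T = 20.76°C.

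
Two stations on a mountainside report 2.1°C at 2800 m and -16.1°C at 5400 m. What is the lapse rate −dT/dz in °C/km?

Γ = −ΔT/Δz = (2.1 − (-16.1)) / (5400 − 2800) m
  = 18.2°C / 2.6 km = 7°C/km

7°C/km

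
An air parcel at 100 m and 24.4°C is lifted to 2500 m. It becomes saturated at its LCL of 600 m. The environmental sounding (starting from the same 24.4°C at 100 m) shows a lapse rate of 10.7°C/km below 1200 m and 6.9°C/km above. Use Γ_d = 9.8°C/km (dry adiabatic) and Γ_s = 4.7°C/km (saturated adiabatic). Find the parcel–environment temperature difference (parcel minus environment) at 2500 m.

Parcel:
  From 100 m to 600 m (dry): cools by 9.8 × 0.5 = 4.9°C, giving 19.5°C.
  From 600 m to 2500 m (saturated): cools by 4.7 × 1.9 = 8.93°C, giving 10.57°C.
Environment:
  From 100 m to 1200 m (environment, lower layer): cools by 10.7 × 1.1 = 11.77°C, giving 12.63°C.
  From 1200 m to 2500 m (environment, upper layer): cools by 6.9 × 1.3 = 8.97°C, giving 3.66°C.
T_parcel − T_env = 10.57 − 3.66 = +6.91°C

+6.91°C (parcel warmer than environment)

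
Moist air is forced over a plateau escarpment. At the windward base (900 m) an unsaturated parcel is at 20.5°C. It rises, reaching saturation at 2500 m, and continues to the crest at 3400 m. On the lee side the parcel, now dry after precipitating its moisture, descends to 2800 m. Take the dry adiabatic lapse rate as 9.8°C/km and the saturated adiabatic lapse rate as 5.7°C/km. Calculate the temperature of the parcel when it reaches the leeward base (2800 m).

5.57°C

900–2500 m, dry: Δz = 1.6 km ⇒ ΔT = -15.68°C; T = 4.82°C
2500–3400 m, saturated: Δz = 0.9 km ⇒ ΔT = -5.13°C; T = -0.31°C
3400–2800 m, dry descent: Δz = 0.6 km ⇒ ΔT = +5.88°C; T = 5.57°C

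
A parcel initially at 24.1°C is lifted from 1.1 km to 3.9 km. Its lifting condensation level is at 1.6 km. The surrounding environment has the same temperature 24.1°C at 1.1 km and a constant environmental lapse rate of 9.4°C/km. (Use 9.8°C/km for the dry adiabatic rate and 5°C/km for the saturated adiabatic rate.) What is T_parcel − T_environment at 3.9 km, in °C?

Parcel:
  From 1100 m to 1600 m (dry): cools by 9.8 × 0.5 = 4.9°C, giving 19.2°C.
  From 1600 m to 3900 m (saturated): cools by 5 × 2.3 = 11.5°C, giving 7.7°C.
Environment:
  From 1100 m to 3900 m (environment): cools by 9.4 × 2.8 = 26.32°C, giving -2.22°C.
T_parcel − T_env = 7.7 − (-2.22) = +9.92°C

+9.92°C (parcel warmer than environment)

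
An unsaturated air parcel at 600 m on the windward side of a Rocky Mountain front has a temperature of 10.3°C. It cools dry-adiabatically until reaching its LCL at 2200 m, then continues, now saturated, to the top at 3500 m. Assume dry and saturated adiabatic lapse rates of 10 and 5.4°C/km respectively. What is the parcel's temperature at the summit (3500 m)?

From 600 m to 2200 m (dry): cools by 10 × 1.6 = 16°C, giving -5.7°C.
From 2200 m to 3500 m (saturated): cools by 5.4 × 1.3 = 7.02°C, giving -12.72°C.

-12.72°C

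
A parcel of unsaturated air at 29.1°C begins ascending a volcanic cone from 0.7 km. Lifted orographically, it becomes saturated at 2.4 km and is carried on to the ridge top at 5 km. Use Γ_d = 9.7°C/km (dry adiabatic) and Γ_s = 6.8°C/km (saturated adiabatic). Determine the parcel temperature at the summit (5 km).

Dry to 2400 m: -9.7 × 1.7 km = -16.49°C, so T = 12.61°C.
Saturated to 5000 m: -6.8 × 2.6 km = -17.68°C, so T = -5.07°C.

-5.07°C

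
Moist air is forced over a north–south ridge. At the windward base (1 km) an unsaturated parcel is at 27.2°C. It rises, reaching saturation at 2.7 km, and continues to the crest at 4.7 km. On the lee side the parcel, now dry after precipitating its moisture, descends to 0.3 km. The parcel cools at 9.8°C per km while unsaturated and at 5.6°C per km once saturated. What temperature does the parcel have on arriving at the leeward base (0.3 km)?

1000 → 2700 m (dry, 9.8°C/km): ΔT = -9.8 × 1.7 = -16.66°C → T = 10.54°C
2700 → 4700 m (saturated, 5.6°C/km): ΔT = -5.6 × 2 = -11.2°C → T = -0.66°C
4700 → 300 m (dry descent, 9.8°C/km): ΔT = +9.8 × 4.4 = +43.12°C → T = 42.46°C

42.46°C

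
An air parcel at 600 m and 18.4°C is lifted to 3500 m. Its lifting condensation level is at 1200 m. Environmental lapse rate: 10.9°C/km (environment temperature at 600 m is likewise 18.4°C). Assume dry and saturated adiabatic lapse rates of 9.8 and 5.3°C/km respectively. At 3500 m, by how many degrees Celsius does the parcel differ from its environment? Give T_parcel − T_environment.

Parcel:
  Dry to 1200 m: -9.8 × 0.6 km = -5.88°C, so T = 12.52°C.
  Saturated to 3500 m: -5.3 × 2.3 km = -12.19°C, so T = 0.33°C.
Environment:
  Environment to 3500 m: -10.9 × 2.9 km = -31.61°C, so T = -13.21°C.
T_parcel − T_env = 0.33 − (-13.21) = +13.54°C

+13.54°C (parcel warmer than environment)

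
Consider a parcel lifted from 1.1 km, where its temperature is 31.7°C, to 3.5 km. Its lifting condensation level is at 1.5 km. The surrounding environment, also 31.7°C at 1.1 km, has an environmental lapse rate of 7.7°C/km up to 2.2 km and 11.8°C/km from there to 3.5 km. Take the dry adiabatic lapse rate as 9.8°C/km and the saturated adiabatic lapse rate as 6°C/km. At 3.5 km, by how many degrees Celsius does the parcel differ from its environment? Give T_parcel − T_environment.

Parcel:
  1100–1500 m, dry: Δz = 0.4 km ⇒ ΔT = -3.92°C; T = 27.78°C
  1500–3500 m, saturated: Δz = 2 km ⇒ ΔT = -12°C; T = 15.78°C
Environment:
  1100–2200 m, environment, lower layer: Δz = 1.1 km ⇒ ΔT = -8.47°C; T = 23.23°C
  2200–3500 m, environment, upper layer: Δz = 1.3 km ⇒ ΔT = -15.34°C; T = 7.89°C
T_parcel − T_env = 15.78 − 7.89 = +7.89°C

+7.89°C (parcel warmer than environment)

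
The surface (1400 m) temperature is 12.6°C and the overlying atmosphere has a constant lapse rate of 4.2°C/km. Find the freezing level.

4400 m

Height above start = (12.6 − 0) / 4.2 = 3 km
Altitude = 1400 m + 3000 m = 4400 m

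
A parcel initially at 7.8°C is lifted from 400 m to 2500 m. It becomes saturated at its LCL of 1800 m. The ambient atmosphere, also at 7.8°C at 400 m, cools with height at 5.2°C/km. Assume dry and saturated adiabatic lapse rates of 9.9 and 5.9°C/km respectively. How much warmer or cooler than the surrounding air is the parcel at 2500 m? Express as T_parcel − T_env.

-7.07°C (parcel cooler than environment)

Parcel:
  400–1800 m, dry: Δz = 1.4 km ⇒ ΔT = -13.86°C; T = -6.06°C
  1800–2500 m, saturated: Δz = 0.7 km ⇒ ΔT = -4.13°C; T = -10.19°C
Environment:
  400–2500 m, environment: Δz = 2.1 km ⇒ ΔT = -10.92°C; T = -3.12°C
T_parcel − T_env = -10.19 − (-3.12) = -7.07°C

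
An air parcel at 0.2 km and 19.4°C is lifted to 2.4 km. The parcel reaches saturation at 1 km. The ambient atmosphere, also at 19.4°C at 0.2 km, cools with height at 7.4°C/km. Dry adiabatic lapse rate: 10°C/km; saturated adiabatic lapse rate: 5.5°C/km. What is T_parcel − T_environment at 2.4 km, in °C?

Parcel:
  From 200 m to 1000 m (dry): cools by 10 × 0.8 = 8°C, giving 11.4°C.
  From 1000 m to 2400 m (saturated): cools by 5.5 × 1.4 = 7.7°C, giving 3.7°C.
Environment:
  From 200 m to 2400 m (environment): cools by 7.4 × 2.2 = 16.28°C, giving 3.12°C.
T_parcel − T_env = 3.7 − 3.12 = +0.58°C

+0.58°C (parcel warmer than environment)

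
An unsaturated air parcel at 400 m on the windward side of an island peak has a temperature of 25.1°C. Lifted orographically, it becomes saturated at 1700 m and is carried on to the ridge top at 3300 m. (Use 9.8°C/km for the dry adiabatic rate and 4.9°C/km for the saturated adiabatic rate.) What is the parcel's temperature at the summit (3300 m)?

400–1700 m, dry: Δz = 1.3 km ⇒ ΔT = -12.74°C; T = 12.36°C
1700–3300 m, saturated: Δz = 1.6 km ⇒ ΔT = -7.84°C; T = 4.52°C

4.52°C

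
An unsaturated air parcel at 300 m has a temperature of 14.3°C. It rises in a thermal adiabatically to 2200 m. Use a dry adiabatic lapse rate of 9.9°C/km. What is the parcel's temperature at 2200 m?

From 300 m to 2200 m (dry adiabatic): cools by 9.9 × 1.9 = 18.81°C, giving -4.51°C.

-4.51°C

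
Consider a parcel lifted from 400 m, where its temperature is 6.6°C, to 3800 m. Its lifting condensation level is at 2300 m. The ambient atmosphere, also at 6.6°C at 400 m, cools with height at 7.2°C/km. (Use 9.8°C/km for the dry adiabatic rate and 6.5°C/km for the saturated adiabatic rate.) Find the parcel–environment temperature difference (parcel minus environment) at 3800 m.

Parcel:
  400 → 2300 m (dry, 9.8°C/km): ΔT = -9.8 × 1.9 = -18.62°C → T = -12.02°C
  2300 → 3800 m (saturated, 6.5°C/km): ΔT = -6.5 × 1.5 = -9.75°C → T = -21.77°C
Environment:
  400 → 3800 m (environment, 7.2°C/km): ΔT = -7.2 × 3.4 = -24.48°C → T = -17.88°C
T_parcel − T_env = -21.77 − (-17.88) = -3.89°C

-3.89°C (parcel cooler than environment)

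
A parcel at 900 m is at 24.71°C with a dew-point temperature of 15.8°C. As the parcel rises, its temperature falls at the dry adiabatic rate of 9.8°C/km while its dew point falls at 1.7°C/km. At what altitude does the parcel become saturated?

2000 m

T and T_d converge at 9.8 − 1.7 = 8.1°C per km
Height above start = (24.71 − 15.8) / 8.1 = 1.1 km
LCL altitude = 900 m + 1100 m = 2000 m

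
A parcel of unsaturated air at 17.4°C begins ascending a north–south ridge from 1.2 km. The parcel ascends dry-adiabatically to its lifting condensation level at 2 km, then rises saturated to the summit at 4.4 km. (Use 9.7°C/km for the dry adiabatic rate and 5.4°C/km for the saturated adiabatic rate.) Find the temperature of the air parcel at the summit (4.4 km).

1200–2000 m, dry: Δz = 0.8 km ⇒ ΔT = -7.76°C; T = 9.64°C
2000–4400 m, saturated: Δz = 2.4 km ⇒ ΔT = -12.96°C; T = -3.32°C

-3.32°C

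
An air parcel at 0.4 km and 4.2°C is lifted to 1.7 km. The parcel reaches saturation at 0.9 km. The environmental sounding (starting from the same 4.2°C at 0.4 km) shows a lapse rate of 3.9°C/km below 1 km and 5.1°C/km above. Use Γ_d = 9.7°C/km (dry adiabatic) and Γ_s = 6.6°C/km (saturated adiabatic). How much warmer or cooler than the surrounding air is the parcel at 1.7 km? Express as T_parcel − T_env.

Parcel:
  400–900 m, dry: Δz = 0.5 km ⇒ ΔT = -4.85°C; T = -0.65°C
  900–1700 m, saturated: Δz = 0.8 km ⇒ ΔT = -5.28°C; T = -5.93°C
Environment:
  400–1000 m, environment, lower layer: Δz = 0.6 km ⇒ ΔT = -2.34°C; T = 1.86°C
  1000–1700 m, environment, upper layer: Δz = 0.7 km ⇒ ΔT = -3.57°C; T = -1.71°C
T_parcel − T_env = -5.93 − (-1.71) = -4.22°C

-4.22°C (parcel cooler than environment)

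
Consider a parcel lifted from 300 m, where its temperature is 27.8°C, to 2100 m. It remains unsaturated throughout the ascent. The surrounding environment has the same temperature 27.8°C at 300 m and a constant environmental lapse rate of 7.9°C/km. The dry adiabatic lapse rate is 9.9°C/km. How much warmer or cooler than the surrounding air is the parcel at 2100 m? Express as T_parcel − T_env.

-3.6°C (parcel cooler than environment)

Parcel:
  From 300 m to 2100 m (dry): cools by 9.9 × 1.8 = 17.82°C, giving 9.98°C.
Environment:
  From 300 m to 2100 m (environment): cools by 7.9 × 1.8 = 14.22°C, giving 13.58°C.
T_parcel − T_env = 9.98 − 13.58 = -3.6°C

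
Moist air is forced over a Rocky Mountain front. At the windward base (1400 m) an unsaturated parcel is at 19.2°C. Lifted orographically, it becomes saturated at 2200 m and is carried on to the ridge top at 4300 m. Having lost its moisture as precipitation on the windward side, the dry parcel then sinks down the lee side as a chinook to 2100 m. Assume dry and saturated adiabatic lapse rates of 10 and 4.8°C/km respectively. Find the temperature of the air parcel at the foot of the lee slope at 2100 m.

23.12°C

Dry to 2200 m: -10 × 0.8 km = -8°C, so T = 11.2°C.
Saturated to 4300 m: -4.8 × 2.1 km = -10.08°C, so T = 1.12°C.
Dry descent to 2100 m: +10 × 2.2 km = +22°C, so T = 23.12°C.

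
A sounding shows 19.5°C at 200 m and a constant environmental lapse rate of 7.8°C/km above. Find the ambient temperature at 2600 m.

0.78°C

From 200 m to 2600 m (environmental): cools by 7.8 × 2.4 = 18.72°C, giving 0.78°C.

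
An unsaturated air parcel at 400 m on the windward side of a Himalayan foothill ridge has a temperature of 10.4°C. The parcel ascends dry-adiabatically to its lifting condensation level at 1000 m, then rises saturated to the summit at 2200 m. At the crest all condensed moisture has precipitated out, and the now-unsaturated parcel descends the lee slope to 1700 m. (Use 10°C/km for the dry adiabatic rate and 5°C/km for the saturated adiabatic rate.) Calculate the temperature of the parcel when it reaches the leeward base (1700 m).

3.4°C

400 → 1000 m (dry, 10°C/km): ΔT = -10 × 0.6 = -6°C → T = 4.4°C
1000 → 2200 m (saturated, 5°C/km): ΔT = -5 × 1.2 = -6°C → T = -1.6°C
2200 → 1700 m (dry descent, 10°C/km): ΔT = +10 × 0.5 = +5°C → T = 3.4°C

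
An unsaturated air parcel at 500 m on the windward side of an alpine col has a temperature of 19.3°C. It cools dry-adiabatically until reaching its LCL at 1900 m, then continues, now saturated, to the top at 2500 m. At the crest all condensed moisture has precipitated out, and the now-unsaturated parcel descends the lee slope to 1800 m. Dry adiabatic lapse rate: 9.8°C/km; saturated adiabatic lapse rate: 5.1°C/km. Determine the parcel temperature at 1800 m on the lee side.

Dry to 1900 m: -9.8 × 1.4 km = -13.72°C, so T = 5.58°C.
Saturated to 2500 m: -5.1 × 0.6 km = -3.06°C, so T = 2.52°C.
Dry descent to 1800 m: +9.8 × 0.7 km = +6.86°C, so T = 9.38°C.

9.38°C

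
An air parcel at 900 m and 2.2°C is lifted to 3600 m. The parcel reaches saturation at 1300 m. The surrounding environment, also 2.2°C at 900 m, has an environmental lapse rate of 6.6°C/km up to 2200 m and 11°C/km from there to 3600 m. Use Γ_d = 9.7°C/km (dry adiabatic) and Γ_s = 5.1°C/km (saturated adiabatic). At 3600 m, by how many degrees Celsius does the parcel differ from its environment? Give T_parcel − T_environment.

+8.37°C (parcel warmer than environment)

Parcel:
  900–1300 m, dry: Δz = 0.4 km ⇒ ΔT = -3.88°C; T = -1.68°C
  1300–3600 m, saturated: Δz = 2.3 km ⇒ ΔT = -11.73°C; T = -13.41°C
Environment:
  900–2200 m, environment, lower layer: Δz = 1.3 km ⇒ ΔT = -8.58°C; T = -6.38°C
  2200–3600 m, environment, upper layer: Δz = 1.4 km ⇒ ΔT = -15.4°C; T = -21.78°C
T_parcel − T_env = -13.41 − (-21.78) = +8.37°C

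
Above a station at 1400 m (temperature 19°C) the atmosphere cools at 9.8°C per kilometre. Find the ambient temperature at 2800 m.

From 1400 m to 2800 m (environmental): cools by 9.8 × 1.4 = 13.72°C, giving 5.28°C.

5.28°C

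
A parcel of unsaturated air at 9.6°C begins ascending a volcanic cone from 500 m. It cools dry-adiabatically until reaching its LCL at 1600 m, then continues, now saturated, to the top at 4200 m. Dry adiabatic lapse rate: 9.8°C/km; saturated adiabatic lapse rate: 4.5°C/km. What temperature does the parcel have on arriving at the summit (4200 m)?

500–1600 m, dry: Δz = 1.1 km ⇒ ΔT = -10.78°C; T = -1.18°C
1600–4200 m, saturated: Δz = 2.6 km ⇒ ΔT = -11.7°C; T = -12.88°C

-12.88°C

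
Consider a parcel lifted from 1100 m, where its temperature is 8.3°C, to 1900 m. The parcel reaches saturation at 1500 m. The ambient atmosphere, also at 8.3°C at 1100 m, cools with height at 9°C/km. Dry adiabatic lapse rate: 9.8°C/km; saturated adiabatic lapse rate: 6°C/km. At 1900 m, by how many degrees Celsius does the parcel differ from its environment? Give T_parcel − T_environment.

Parcel:
  1100 → 1500 m (dry, 9.8°C/km): ΔT = -9.8 × 0.4 = -3.92°C → T = 4.38°C
  1500 → 1900 m (saturated, 6°C/km): ΔT = -6 × 0.4 = -2.4°C → T = 1.98°C
Environment:
  1100 → 1900 m (environment, 9°C/km): ΔT = -9 × 0.8 = -7.2°C → T = 1.1°C
T_parcel − T_env = 1.98 − 1.1 = +0.88°C

+0.88°C (parcel warmer than environment)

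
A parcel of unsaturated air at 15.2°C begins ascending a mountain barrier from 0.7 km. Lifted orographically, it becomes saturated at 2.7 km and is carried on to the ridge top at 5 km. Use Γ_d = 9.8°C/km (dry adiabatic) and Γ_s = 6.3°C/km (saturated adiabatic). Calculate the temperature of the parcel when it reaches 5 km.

700–2700 m, dry: Δz = 2 km ⇒ ΔT = -19.6°C; T = -4.4°C
2700–5000 m, saturated: Δz = 2.3 km ⇒ ΔT = -14.49°C; T = -18.89°C

-18.89°C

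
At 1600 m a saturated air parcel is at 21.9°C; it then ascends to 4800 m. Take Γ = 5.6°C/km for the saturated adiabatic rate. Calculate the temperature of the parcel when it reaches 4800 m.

3.98°C

Saturated adiabatic to 4800 m: -5.6 × 3.2 km = -17.92°C, so T = 3.98°C.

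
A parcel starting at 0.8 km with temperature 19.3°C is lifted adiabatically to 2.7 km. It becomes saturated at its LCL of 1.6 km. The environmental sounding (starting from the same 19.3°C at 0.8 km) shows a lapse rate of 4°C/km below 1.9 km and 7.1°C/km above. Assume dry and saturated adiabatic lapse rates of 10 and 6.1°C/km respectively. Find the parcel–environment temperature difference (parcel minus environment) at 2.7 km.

-4.63°C (parcel cooler than environment)

Parcel:
  800–1600 m, dry: Δz = 0.8 km ⇒ ΔT = -8°C; T = 11.3°C
  1600–2700 m, saturated: Δz = 1.1 km ⇒ ΔT = -6.71°C; T = 4.59°C
Environment:
  800–1900 m, environment, lower layer: Δz = 1.1 km ⇒ ΔT = -4.4°C; T = 14.9°C
  1900–2700 m, environment, upper layer: Δz = 0.8 km ⇒ ΔT = -5.68°C; T = 9.22°C
T_parcel − T_env = 4.59 − 9.22 = -4.63°C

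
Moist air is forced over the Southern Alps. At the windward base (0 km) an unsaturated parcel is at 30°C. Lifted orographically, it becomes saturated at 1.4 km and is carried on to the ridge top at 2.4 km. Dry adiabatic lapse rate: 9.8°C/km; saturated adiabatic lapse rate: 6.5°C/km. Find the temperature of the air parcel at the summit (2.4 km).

9.78°C

0–1400 m, dry: Δz = 1.4 km ⇒ ΔT = -13.72°C; T = 16.28°C
1400–2400 m, saturated: Δz = 1 km ⇒ ΔT = -6.5°C; T = 9.78°C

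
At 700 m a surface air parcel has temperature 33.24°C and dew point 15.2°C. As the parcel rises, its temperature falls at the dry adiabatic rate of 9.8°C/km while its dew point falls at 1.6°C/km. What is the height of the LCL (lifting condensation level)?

T and T_d converge at 9.8 − 1.6 = 8.2°C per km
Height above start = (33.24 − 15.2) / 8.2 = 2.2 km
LCL altitude = 700 m + 2200 m = 2900 m

2900 m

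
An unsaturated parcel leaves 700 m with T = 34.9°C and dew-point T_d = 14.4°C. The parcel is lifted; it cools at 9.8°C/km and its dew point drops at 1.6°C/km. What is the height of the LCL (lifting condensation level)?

T and T_d converge at 9.8 − 1.6 = 8.2°C per km
Height above start = (34.9 − 14.4) / 8.2 = 2.5 km
LCL altitude = 700 m + 2500 m = 3200 m

3200 m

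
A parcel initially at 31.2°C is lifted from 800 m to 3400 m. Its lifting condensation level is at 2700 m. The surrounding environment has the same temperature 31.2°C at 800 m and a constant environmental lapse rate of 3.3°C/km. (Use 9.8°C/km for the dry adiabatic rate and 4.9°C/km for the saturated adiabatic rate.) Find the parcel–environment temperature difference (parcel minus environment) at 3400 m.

-13.47°C (parcel cooler than environment)

Parcel:
  800–2700 m, dry: Δz = 1.9 km ⇒ ΔT = -18.62°C; T = 12.58°C
  2700–3400 m, saturated: Δz = 0.7 km ⇒ ΔT = -3.43°C; T = 9.15°C
Environment:
  800–3400 m, environment: Δz = 2.6 km ⇒ ΔT = -8.58°C; T = 22.62°C
T_parcel − T_env = 9.15 − 22.62 = -13.47°C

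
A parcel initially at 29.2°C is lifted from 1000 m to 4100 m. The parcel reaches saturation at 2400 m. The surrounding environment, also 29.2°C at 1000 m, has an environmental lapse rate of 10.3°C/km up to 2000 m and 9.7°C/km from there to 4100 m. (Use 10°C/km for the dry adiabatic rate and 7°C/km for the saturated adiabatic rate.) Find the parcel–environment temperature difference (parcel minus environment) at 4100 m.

Parcel:
  Dry to 2400 m: -10 × 1.4 km = -14°C, so T = 15.2°C.
  Saturated to 4100 m: -7 × 1.7 km = -11.9°C, so T = 3.3°C.
Environment:
  Environment, lower layer to 2000 m: -10.3 × 1 km = -10.3°C, so T = 18.9°C.
  Environment, upper layer to 4100 m: -9.7 × 2.1 km = -20.37°C, so T = -1.47°C.
T_parcel − T_env = 3.3 − (-1.47) = +4.77°C

+4.77°C (parcel warmer than environment)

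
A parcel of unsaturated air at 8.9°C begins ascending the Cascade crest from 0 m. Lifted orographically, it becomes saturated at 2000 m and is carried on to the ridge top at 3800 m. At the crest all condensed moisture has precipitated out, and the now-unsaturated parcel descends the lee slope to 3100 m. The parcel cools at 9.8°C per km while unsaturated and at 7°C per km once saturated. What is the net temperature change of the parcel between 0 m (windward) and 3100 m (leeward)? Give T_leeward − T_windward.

-25.34°C

Dry to 2000 m: -9.8 × 2 km = -19.6°C, so T = -10.7°C.
Saturated to 3800 m: -7 × 1.8 km = -12.6°C, so T = -23.3°C.
Dry descent to 3100 m: +9.8 × 0.7 km = +6.86°C, so T = -16.44°C.
Net change vs windward start: -16.44 − 8.9 = -25.34°C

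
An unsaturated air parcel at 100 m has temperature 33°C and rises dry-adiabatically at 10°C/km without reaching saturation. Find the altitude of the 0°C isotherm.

Height above start = (33 − 0) / 10 = 3.3 km
Altitude = 100 m + 3300 m = 3400 m

3400 m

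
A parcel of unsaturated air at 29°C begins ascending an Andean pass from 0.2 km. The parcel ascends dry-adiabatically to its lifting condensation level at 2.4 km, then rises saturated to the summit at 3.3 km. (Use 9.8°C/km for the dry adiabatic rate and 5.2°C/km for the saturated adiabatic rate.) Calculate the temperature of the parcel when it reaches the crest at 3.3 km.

2.76°C

200 → 2400 m (dry, 9.8°C/km): ΔT = -9.8 × 2.2 = -21.56°C → T = 7.44°C
2400 → 3300 m (saturated, 5.2°C/km): ΔT = -5.2 × 0.9 = -4.68°C → T = 2.76°C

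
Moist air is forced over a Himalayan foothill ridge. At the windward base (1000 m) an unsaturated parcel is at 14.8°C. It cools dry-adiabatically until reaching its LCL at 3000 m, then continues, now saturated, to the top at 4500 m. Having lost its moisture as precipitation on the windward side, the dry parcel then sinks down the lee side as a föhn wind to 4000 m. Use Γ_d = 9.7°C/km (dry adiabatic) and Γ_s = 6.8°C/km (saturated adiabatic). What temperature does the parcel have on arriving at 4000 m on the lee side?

-9.95°C

From 1000 m to 3000 m (dry): cools by 9.7 × 2 = 19.4°C, giving -4.6°C.
From 3000 m to 4500 m (saturated): cools by 6.8 × 1.5 = 10.2°C, giving -14.8°C.
From 4500 m to 4000 m (dry descent): warms by 9.7 × 0.5 = 4.85°C, giving -9.95°C.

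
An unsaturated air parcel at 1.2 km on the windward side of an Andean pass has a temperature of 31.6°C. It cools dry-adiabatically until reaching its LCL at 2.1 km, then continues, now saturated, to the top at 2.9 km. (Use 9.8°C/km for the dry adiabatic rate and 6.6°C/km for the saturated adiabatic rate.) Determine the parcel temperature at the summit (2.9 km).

From 1200 m to 2100 m (dry): cools by 9.8 × 0.9 = 8.82°C, giving 22.78°C.
From 2100 m to 2900 m (saturated): cools by 6.6 × 0.8 = 5.28°C, giving 17.5°C.

17.5°C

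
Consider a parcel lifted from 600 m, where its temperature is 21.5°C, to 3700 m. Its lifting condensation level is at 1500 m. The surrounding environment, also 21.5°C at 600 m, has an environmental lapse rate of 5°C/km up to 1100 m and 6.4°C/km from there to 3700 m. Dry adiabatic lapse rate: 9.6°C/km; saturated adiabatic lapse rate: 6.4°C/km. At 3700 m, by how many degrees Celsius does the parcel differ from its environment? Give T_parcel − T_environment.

Parcel:
  From 600 m to 1500 m (dry): cools by 9.6 × 0.9 = 8.64°C, giving 12.86°C.
  From 1500 m to 3700 m (saturated): cools by 6.4 × 2.2 = 14.08°C, giving -1.22°C.
Environment:
  From 600 m to 1100 m (environment, lower layer): cools by 5 × 0.5 = 2.5°C, giving 19°C.
  From 1100 m to 3700 m (environment, upper layer): cools by 6.4 × 2.6 = 16.64°C, giving 2.36°C.
T_parcel − T_env = -1.22 − 2.36 = -3.58°C

-3.58°C (parcel cooler than environment)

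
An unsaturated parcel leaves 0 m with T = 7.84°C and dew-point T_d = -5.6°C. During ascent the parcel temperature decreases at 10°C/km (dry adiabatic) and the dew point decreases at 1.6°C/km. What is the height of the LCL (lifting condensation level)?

1600 m

T and T_d converge at 10 − 1.6 = 8.4°C per km
Height above start = (7.84 − (-5.6)) / 8.4 = 1.6 km
LCL altitude = 0 m + 1600 m = 1600 m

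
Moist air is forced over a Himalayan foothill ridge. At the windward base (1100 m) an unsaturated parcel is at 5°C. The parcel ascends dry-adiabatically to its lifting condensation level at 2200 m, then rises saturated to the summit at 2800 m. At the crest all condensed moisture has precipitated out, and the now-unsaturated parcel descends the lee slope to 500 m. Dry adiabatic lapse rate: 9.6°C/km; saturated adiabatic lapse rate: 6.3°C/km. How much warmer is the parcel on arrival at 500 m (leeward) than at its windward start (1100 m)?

+7.74°C

From 1100 m to 2200 m (dry): cools by 9.6 × 1.1 = 10.56°C, giving -5.56°C.
From 2200 m to 2800 m (saturated): cools by 6.3 × 0.6 = 3.78°C, giving -9.34°C.
From 2800 m to 500 m (dry descent): warms by 9.6 × 2.3 = 22.08°C, giving 12.74°C.
Net change vs windward start: 12.74 − 5 = +7.74°C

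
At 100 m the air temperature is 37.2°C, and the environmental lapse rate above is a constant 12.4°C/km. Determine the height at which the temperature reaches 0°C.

3100 m

Height above start = (37.2 − 0) / 12.4 = 3 km
Altitude = 100 m + 3000 m = 3100 m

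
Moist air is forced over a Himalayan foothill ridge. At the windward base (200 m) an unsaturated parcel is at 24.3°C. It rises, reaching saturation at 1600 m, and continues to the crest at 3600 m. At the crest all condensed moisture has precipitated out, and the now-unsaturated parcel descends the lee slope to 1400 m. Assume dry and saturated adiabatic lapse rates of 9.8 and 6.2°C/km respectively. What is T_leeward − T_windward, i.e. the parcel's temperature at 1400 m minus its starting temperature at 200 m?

-4.56°C

200 → 1600 m (dry, 9.8°C/km): ΔT = -9.8 × 1.4 = -13.72°C → T = 10.58°C
1600 → 3600 m (saturated, 6.2°C/km): ΔT = -6.2 × 2 = -12.4°C → T = -1.82°C
3600 → 1400 m (dry descent, 9.8°C/km): ΔT = +9.8 × 2.2 = +21.56°C → T = 19.74°C
Net change vs windward start: 19.74 − 24.3 = -4.56°C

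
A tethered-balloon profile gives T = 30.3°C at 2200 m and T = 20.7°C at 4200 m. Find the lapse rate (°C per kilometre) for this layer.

4.8°C/km

Γ = −ΔT/Δz = (30.3 − 20.7) / (4200 − 2200) m
  = 9.6°C / 2 km = 4.8°C/km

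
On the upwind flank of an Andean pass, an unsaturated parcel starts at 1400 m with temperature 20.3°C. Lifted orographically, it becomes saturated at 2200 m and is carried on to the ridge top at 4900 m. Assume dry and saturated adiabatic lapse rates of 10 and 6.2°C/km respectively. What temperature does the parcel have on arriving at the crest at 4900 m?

1400 → 2200 m (dry, 10°C/km): ΔT = -10 × 0.8 = -8°C → T = 12.3°C
2200 → 4900 m (saturated, 6.2°C/km): ΔT = -6.2 × 2.7 = -16.74°C → T = -4.44°C

-4.44°C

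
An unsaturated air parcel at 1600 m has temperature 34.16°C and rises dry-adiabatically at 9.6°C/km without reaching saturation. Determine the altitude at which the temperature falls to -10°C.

6200 m

Height above start = (34.16 − (-10)) / 9.6 = 4.6 km
Altitude = 1600 m + 4600 m = 6200 m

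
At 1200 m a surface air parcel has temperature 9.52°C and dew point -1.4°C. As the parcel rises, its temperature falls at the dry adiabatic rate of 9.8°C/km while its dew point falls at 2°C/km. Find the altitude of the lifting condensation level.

2600 m

T and T_d converge at 9.8 − 2 = 7.8°C per km
Height above start = (9.52 − (-1.4)) / 7.8 = 1.4 km
LCL altitude = 1200 m + 1400 m = 2600 m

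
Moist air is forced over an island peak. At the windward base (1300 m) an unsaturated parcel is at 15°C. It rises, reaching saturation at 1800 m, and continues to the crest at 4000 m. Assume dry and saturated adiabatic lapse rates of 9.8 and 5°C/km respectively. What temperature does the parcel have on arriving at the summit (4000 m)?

-0.9°C

1300–1800 m, dry: Δz = 0.5 km ⇒ ΔT = -4.9°C; T = 10.1°C
1800–4000 m, saturated: Δz = 2.2 km ⇒ ΔT = -11°C; T = -0.9°C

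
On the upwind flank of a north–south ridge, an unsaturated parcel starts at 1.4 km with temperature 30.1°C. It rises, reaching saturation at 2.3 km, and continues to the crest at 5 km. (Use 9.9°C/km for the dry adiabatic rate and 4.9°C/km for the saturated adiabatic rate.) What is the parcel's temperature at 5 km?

7.96°C

Dry to 2300 m: -9.9 × 0.9 km = -8.91°C, so T = 21.19°C.
Saturated to 5000 m: -4.9 × 2.7 km = -13.23°C, so T = 7.96°C.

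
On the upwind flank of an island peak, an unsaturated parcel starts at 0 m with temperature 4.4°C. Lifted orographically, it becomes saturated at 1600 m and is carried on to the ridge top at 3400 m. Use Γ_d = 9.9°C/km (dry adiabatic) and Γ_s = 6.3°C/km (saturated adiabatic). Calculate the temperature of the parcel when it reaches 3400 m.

From 0 m to 1600 m (dry): cools by 9.9 × 1.6 = 15.84°C, giving -11.44°C.
From 1600 m to 3400 m (saturated): cools by 6.3 × 1.8 = 11.34°C, giving -22.78°C.

-22.78°C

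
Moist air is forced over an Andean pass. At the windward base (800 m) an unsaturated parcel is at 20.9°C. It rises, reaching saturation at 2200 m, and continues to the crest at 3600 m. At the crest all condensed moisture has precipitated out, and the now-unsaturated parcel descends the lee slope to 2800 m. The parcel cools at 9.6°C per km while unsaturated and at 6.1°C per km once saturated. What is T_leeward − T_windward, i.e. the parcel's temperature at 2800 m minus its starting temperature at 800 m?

800–2200 m, dry: Δz = 1.4 km ⇒ ΔT = -13.44°C; T = 7.46°C
2200–3600 m, saturated: Δz = 1.4 km ⇒ ΔT = -8.54°C; T = -1.08°C
3600–2800 m, dry descent: Δz = 0.8 km ⇒ ΔT = +7.68°C; T = 6.6°C
Net change vs windward start: 6.6 − 20.9 = -14.3°C

-14.3°C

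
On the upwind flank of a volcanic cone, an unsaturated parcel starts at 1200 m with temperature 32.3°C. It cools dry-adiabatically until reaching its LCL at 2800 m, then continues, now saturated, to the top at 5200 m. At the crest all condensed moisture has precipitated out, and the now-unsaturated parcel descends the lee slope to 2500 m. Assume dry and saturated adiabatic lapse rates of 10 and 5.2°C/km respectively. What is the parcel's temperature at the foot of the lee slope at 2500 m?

Dry to 2800 m: -10 × 1.6 km = -16°C, so T = 16.3°C.
Saturated to 5200 m: -5.2 × 2.4 km = -12.48°C, so T = 3.82°C.
Dry descent to 2500 m: +10 × 2.7 km = +27°C, so T = 30.82°C.

30.82°C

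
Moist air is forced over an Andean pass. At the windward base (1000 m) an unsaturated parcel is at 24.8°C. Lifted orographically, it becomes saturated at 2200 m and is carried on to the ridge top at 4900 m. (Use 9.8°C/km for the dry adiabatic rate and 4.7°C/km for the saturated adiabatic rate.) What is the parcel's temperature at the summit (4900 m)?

0.35°C

From 1000 m to 2200 m (dry): cools by 9.8 × 1.2 = 11.76°C, giving 13.04°C.
From 2200 m to 4900 m (saturated): cools by 4.7 × 2.7 = 12.69°C, giving 0.35°C.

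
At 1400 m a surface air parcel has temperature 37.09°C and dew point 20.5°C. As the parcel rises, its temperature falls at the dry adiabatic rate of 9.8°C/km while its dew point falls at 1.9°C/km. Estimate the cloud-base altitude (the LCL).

T and T_d converge at 9.8 − 1.9 = 7.9°C per km
Height above start = (37.09 − 20.5) / 7.9 = 2.1 km
LCL altitude = 1400 m + 2100 m = 3500 m

3500 m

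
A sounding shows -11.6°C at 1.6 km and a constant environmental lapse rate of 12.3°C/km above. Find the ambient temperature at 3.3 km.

-32.51°C

Environmental to 3300 m: -12.3 × 1.7 km = -20.91°C, so T = -32.51°C.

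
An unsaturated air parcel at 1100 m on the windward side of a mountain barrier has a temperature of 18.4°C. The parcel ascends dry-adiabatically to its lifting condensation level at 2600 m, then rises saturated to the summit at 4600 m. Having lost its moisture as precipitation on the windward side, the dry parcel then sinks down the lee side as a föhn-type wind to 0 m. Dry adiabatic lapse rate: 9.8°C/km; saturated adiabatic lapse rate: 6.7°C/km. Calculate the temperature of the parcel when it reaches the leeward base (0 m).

35.38°C

1100–2600 m, dry: Δz = 1.5 km ⇒ ΔT = -14.7°C; T = 3.7°C
2600–4600 m, saturated: Δz = 2 km ⇒ ΔT = -13.4°C; T = -9.7°C
4600–0 m, dry descent: Δz = 4.6 km ⇒ ΔT = +45.08°C; T = 35.38°C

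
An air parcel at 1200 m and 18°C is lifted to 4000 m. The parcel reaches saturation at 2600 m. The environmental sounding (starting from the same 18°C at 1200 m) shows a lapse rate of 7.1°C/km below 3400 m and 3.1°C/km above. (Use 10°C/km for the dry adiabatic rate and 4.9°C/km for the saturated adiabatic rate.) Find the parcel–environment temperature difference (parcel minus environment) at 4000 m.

-3.38°C (parcel cooler than environment)

Parcel:
  1200 → 2600 m (dry, 10°C/km): ΔT = -10 × 1.4 = -14°C → T = 4°C
  2600 → 4000 m (saturated, 4.9°C/km): ΔT = -4.9 × 1.4 = -6.86°C → T = -2.86°C
Environment:
  1200 → 3400 m (environment, lower layer, 7.1°C/km): ΔT = -7.1 × 2.2 = -15.62°C → T = 2.38°C
  3400 → 4000 m (environment, upper layer, 3.1°C/km): ΔT = -3.1 × 0.6 = -1.86°C → T = 0.52°C
T_parcel − T_env = -2.86 − 0.52 = -3.38°C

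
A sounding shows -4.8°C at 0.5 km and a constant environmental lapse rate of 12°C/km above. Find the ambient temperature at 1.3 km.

-14.4°C

500 → 1300 m (environmental, 12°C/km): ΔT = -12 × 0.8 = -9.6°C → T = -14.4°C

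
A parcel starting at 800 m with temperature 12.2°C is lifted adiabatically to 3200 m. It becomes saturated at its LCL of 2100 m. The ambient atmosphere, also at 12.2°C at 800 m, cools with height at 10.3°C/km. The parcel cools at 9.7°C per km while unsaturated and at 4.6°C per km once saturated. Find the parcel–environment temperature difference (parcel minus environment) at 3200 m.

+7.05°C (parcel warmer than environment)

Parcel:
  800–2100 m, dry: Δz = 1.3 km ⇒ ΔT = -12.61°C; T = -0.41°C
  2100–3200 m, saturated: Δz = 1.1 km ⇒ ΔT = -5.06°C; T = -5.47°C
Environment:
  800–3200 m, environment: Δz = 2.4 km ⇒ ΔT = -24.72°C; T = -12.52°C
T_parcel − T_env = -5.47 − (-12.52) = +7.05°C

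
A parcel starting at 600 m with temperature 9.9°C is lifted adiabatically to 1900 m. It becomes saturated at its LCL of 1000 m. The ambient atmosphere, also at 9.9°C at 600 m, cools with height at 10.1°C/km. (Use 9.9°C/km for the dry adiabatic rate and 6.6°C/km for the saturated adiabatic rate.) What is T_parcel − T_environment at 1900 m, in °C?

+3.23°C (parcel warmer than environment)

Parcel:
  600 → 1000 m (dry, 9.9°C/km): ΔT = -9.9 × 0.4 = -3.96°C → T = 5.94°C
  1000 → 1900 m (saturated, 6.6°C/km): ΔT = -6.6 × 0.9 = -5.94°C → T = 0°C
Environment:
  600 → 1900 m (environment, 10.1°C/km): ΔT = -10.1 × 1.3 = -13.13°C → T = -3.23°C
T_parcel − T_env = 0 − (-3.23) = +3.23°C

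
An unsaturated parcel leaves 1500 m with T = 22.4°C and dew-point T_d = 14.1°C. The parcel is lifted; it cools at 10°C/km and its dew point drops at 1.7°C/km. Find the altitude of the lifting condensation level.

2500 m

T and T_d converge at 10 − 1.7 = 8.3°C per km
Height above start = (22.4 − 14.1) / 8.3 = 1 km
LCL altitude = 1500 m + 1000 m = 2500 m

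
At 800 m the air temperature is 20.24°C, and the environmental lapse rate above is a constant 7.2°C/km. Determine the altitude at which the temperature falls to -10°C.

5000 m

Height above start = (20.24 − (-10)) / 7.2 = 4.2 km
Altitude = 800 m + 4200 m = 5000 m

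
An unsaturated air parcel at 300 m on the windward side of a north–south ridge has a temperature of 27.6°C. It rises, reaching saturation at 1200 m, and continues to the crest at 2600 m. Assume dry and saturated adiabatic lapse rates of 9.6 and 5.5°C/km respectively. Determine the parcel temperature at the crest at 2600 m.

Dry to 1200 m: -9.6 × 0.9 km = -8.64°C, so T = 18.96°C.
Saturated to 2600 m: -5.5 × 1.4 km = -7.7°C, so T = 11.26°C.

11.26°C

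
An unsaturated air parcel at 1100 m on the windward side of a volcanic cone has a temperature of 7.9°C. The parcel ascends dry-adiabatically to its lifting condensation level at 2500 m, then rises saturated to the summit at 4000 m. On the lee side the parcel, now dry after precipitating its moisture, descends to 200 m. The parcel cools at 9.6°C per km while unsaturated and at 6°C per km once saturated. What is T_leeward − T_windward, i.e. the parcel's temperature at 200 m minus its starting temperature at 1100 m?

Dry to 2500 m: -9.6 × 1.4 km = -13.44°C, so T = -5.54°C.
Saturated to 4000 m: -6 × 1.5 km = -9°C, so T = -14.54°C.
Dry descent to 200 m: +9.6 × 3.8 km = +36.48°C, so T = 21.94°C.
Net change vs windward start: 21.94 − 7.9 = +14.04°C

+14.04°C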